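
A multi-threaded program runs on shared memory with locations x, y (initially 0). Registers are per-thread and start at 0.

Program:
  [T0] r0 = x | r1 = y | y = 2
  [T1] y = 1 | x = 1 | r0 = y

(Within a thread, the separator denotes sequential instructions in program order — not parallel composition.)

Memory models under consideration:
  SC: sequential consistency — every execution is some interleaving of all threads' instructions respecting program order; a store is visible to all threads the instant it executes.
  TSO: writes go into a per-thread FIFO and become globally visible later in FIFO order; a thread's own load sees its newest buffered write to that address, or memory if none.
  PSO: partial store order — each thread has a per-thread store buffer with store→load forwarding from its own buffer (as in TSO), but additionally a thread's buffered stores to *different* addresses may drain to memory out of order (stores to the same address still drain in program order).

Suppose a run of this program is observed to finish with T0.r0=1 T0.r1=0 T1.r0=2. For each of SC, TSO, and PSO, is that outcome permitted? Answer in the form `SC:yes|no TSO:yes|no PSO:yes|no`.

SC:no TSO:no PSO:yes

outcome vector order: (T0.r0,T0.r1,T1.r0)
[SC] allowed = {(0,0,1), (0,0,2), (0,1,1), (0,1,2), (1,1,1), (1,1,2)}
[TSO] allowed = {(0,0,1), (0,0,2), (0,1,1), (0,1,2), (1,1,1), (1,1,2)}
[PSO] allowed = {(0,0,1), (0,0,2), (0,1,1), (0,1,2), (1,0,1), (1,0,2), (1,1,1), (1,1,2)}
target (1,0,2) ∈ {PSO}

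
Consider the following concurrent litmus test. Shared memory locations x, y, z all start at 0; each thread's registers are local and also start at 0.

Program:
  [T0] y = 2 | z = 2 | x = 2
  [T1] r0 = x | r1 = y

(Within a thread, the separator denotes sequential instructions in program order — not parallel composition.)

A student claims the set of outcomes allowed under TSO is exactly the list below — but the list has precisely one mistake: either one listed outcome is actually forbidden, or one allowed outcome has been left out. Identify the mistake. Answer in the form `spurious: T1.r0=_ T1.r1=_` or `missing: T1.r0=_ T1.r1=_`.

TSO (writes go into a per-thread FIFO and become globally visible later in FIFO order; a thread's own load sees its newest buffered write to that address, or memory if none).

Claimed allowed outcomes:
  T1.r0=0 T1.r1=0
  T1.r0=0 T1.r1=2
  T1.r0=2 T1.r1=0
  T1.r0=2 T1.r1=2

spurious: T1.r0=2 T1.r1=0

outcome vector order: (T1.r0,T1.r1)
under TSO → 0/0 0/2 2/2
claimed∖TSO = {2/0}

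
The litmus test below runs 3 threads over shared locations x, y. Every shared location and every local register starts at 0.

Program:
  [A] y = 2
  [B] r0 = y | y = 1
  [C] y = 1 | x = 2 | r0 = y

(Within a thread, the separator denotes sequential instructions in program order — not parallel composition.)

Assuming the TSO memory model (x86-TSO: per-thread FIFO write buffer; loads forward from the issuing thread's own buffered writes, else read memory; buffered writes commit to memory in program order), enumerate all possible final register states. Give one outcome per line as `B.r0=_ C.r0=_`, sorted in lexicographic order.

B.r0=0 C.r0=1
B.r0=0 C.r0=2
B.r0=1 C.r0=1
B.r0=1 C.r0=2
B.r0=2 C.r0=1
B.r0=2 C.r0=2

outcome vector order: (B.r0,C.r0)
|TSO outcomes| = 6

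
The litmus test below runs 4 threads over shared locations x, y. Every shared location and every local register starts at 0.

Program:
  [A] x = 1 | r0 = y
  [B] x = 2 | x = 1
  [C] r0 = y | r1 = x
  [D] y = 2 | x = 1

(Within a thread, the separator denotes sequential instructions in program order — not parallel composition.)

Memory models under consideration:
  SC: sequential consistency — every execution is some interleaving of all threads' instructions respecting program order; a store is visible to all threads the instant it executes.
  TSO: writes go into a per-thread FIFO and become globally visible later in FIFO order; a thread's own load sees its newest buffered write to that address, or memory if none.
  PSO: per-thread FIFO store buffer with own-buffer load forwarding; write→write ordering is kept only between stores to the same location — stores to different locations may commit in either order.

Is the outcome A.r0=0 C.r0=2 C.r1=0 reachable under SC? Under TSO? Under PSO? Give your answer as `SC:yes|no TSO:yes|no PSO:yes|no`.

outcome vector order: (A.r0,C.r0,C.r1)
under SC → <0 0 0>; <0 0 1>; <0 0 2>; <0 2 1>; <0 2 2>; <2 0 0>; <2 0 1>; <2 0 2>; <2 2 0>; <2 2 1>; <2 2 2>
under TSO → <0 0 0>; <0 0 1>; <0 0 2>; <0 2 0>; <0 2 1>; <0 2 2>; <2 0 0>; <2 0 1>; <2 0 2>; <2 2 0>; <2 2 1>; <2 2 2>
under PSO → <0 0 0>; <0 0 1>; <0 0 2>; <0 2 0>; <0 2 1>; <0 2 2>; <2 0 0>; <2 0 1>; <2 0 2>; <2 2 0>; <2 2 1>; <2 2 2>
target <0 2 0> ∈ {TSO,PSO}

SC:no TSO:yes PSO:yes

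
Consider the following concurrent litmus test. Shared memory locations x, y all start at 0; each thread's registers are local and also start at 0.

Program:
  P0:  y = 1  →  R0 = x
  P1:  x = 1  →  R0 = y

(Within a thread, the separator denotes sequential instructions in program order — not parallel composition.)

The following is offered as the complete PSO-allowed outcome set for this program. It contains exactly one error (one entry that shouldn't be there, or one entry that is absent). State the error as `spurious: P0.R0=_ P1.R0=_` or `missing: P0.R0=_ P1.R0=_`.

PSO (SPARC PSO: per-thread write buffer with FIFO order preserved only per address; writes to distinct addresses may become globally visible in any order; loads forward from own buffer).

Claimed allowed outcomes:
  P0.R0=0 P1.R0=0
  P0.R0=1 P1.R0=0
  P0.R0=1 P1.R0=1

missing: P0.R0=0 P1.R0=1

outcome vector order: (P0.R0,P1.R0)
PSO (4): <0 0> <0 1> <1 0> <1 1>
PSO∖claimed = {<0 1>}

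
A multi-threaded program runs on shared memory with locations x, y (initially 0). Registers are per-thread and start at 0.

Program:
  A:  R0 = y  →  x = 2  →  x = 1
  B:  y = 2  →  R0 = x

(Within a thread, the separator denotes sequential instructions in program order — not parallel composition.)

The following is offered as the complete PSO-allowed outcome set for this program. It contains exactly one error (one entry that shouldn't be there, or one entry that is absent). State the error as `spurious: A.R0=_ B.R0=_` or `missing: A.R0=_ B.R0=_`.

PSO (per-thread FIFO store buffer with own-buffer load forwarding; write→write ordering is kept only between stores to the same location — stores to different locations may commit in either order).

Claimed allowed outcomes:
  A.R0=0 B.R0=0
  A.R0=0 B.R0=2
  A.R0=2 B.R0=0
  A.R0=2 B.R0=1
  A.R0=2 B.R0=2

outcome vector order: (A.R0,B.R0)
[PSO] allowed = {(0,0) (0,1) (0,2) (2,0) (2,1) (2,2)}
PSO∖claimed = {(0,1)}

missing: A.R0=0 B.R0=1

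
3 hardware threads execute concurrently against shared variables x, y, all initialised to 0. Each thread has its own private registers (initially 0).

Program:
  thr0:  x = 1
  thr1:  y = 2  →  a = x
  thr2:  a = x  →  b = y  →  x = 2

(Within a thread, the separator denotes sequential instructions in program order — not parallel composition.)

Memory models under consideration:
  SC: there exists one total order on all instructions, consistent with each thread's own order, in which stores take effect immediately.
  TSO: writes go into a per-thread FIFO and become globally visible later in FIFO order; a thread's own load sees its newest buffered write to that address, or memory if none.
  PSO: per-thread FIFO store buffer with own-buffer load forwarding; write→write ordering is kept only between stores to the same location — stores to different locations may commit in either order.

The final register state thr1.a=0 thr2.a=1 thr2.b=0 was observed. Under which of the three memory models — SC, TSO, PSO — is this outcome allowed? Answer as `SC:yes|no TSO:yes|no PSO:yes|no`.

outcome vector order: (thr1.a,thr2.a,thr2.b)
SC (11): <0 0 0> <0 0 2> <0 1 2> <1 0 0> <1 0 2> <1 1 0> <1 1 2> <2 0 0> <2 0 2> <2 1 0> <2 1 2>
TSO (12): <0 0 0> <0 0 2> <0 1 0> <0 1 2> <1 0 0> <1 0 2> <1 1 0> <1 1 2> <2 0 0> <2 0 2> <2 1 0> <2 1 2>
PSO (12): <0 0 0> <0 0 2> <0 1 0> <0 1 2> <1 0 0> <1 0 2> <1 1 0> <1 1 2> <2 0 0> <2 0 2> <2 1 0> <2 1 2>
target <0 1 0> ∈ {TSO,PSO}

SC:no TSO:yes PSO:yes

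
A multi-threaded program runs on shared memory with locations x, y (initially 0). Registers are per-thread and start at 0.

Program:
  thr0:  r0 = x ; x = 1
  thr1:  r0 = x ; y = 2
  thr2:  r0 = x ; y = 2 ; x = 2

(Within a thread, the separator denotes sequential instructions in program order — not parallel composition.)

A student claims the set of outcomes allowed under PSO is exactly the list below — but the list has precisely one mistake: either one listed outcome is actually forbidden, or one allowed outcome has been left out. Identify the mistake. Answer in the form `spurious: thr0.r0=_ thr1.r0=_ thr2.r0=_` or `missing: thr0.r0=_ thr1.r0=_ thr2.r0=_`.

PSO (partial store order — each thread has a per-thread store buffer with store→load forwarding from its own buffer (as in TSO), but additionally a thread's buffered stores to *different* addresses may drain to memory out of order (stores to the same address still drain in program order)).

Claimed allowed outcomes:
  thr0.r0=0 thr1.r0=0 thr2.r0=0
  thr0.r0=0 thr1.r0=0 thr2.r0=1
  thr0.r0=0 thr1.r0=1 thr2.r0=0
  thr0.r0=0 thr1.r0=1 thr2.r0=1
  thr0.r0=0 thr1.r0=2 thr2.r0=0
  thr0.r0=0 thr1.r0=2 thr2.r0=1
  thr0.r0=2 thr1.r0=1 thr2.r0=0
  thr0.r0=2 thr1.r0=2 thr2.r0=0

missing: thr0.r0=2 thr1.r0=0 thr2.r0=0

outcome vector order: (thr0.r0,thr1.r0,thr2.r0)
PSO: 9 outcomes — {0/0/0 0/0/1 0/1/0 0/1/1 0/2/0 0/2/1 2/0/0 2/1/0 2/2/0}
PSO∖claimed = {2/0/0}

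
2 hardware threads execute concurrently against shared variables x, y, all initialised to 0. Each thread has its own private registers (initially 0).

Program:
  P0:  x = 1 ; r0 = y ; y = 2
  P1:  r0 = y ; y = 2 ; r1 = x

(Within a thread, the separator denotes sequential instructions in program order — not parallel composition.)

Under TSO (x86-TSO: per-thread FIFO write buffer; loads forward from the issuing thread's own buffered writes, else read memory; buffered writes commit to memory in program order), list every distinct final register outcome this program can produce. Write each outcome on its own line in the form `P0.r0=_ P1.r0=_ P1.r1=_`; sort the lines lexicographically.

P0.r0=0 P1.r0=0 P1.r1=0
P0.r0=0 P1.r0=0 P1.r1=1
P0.r0=0 P1.r0=2 P1.r1=1
P0.r0=2 P1.r0=0 P1.r1=0
P0.r0=2 P1.r0=0 P1.r1=1

outcome vector order: (P0.r0,P1.r0,P1.r1)
|TSO outcomes| = 5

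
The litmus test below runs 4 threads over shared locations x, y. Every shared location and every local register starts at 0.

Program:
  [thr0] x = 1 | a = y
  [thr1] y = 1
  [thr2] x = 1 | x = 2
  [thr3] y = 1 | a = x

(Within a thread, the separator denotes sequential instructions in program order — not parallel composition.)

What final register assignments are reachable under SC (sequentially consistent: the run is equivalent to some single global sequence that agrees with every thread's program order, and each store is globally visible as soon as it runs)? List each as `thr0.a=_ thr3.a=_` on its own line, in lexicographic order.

outcome vector order: (thr0.a,thr3.a)
|SC outcomes| = 5

thr0.a=0 thr3.a=1
thr0.a=0 thr3.a=2
thr0.a=1 thr3.a=0
thr0.a=1 thr3.a=1
thr0.a=1 thr3.a=2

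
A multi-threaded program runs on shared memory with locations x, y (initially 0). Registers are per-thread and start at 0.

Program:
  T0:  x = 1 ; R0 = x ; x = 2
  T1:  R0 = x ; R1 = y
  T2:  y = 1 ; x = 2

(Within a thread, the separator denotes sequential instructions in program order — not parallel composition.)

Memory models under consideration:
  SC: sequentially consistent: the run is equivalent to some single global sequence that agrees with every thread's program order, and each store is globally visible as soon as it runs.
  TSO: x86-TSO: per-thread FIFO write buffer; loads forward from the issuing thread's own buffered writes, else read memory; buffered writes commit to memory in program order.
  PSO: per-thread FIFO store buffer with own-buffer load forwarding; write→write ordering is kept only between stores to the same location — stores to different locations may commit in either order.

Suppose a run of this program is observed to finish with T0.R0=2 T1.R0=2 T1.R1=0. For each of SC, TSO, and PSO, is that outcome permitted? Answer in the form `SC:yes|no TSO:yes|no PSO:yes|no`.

SC:no TSO:no PSO:yes

outcome vector order: (T0.R0,T1.R0,T1.R1)
under SC → <1 0 0>, <1 0 1>, <1 1 0>, <1 1 1>, <1 2 0>, <1 2 1>, <2 0 0>, <2 0 1>, <2 1 0>, <2 1 1>, <2 2 1>
under TSO → <1 0 0>, <1 0 1>, <1 1 0>, <1 1 1>, <1 2 0>, <1 2 1>, <2 0 0>, <2 0 1>, <2 1 0>, <2 1 1>, <2 2 1>
under PSO → <1 0 0>, <1 0 1>, <1 1 0>, <1 1 1>, <1 2 0>, <1 2 1>, <2 0 0>, <2 0 1>, <2 1 0>, <2 1 1>, <2 2 0>, <2 2 1>
target <2 2 0> ∈ {PSO}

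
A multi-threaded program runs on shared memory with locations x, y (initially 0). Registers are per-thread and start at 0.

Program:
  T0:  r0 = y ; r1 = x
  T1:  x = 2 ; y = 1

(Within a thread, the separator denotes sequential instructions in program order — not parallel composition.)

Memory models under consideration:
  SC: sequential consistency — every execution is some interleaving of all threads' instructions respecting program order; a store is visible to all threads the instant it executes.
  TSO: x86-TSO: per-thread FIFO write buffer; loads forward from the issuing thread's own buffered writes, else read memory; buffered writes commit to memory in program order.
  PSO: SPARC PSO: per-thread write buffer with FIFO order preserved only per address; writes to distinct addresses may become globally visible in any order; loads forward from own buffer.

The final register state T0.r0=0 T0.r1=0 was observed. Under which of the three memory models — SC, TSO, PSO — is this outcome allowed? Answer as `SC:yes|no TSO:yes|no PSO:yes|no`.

outcome vector order: (T0.r0,T0.r1)
SC (3): 00; 02; 12
TSO (3): 00; 02; 12
PSO (4): 00; 02; 10; 12
target 00 ∈ {SC,TSO,PSO}

SC:yes TSO:yes PSO:yes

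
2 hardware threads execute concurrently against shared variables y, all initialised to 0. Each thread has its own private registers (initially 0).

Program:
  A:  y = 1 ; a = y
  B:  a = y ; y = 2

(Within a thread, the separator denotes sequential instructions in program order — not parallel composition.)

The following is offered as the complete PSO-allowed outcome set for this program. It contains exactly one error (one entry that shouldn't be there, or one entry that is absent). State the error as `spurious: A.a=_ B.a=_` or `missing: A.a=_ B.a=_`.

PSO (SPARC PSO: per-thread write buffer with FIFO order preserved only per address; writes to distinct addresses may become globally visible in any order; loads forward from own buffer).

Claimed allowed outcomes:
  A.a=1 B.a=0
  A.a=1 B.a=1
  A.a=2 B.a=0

outcome vector order: (A.a,B.a)
[PSO] allowed = {1/0; 1/1; 2/0; 2/1}
PSO∖claimed = {2/1}

missing: A.a=2 B.a=1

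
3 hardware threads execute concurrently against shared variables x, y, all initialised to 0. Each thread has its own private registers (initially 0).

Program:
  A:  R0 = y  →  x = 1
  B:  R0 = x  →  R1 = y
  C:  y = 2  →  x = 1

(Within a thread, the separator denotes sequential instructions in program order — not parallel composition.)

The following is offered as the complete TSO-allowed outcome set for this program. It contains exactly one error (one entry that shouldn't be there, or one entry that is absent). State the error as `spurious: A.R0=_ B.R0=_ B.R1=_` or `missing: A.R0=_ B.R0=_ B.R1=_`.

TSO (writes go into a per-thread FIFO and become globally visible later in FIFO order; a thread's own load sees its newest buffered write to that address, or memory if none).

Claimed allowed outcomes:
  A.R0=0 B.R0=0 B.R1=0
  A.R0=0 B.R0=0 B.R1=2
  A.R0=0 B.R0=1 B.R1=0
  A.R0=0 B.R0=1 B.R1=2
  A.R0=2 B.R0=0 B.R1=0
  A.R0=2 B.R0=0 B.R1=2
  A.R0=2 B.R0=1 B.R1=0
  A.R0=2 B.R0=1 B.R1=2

outcome vector order: (A.R0,B.R0,B.R1)
under TSO → (0,0,0), (0,0,2), (0,1,0), (0,1,2), (2,0,0), (2,0,2), (2,1,2)
claimed∖TSO = {(2,1,0)}

spurious: A.R0=2 B.R0=1 B.R1=0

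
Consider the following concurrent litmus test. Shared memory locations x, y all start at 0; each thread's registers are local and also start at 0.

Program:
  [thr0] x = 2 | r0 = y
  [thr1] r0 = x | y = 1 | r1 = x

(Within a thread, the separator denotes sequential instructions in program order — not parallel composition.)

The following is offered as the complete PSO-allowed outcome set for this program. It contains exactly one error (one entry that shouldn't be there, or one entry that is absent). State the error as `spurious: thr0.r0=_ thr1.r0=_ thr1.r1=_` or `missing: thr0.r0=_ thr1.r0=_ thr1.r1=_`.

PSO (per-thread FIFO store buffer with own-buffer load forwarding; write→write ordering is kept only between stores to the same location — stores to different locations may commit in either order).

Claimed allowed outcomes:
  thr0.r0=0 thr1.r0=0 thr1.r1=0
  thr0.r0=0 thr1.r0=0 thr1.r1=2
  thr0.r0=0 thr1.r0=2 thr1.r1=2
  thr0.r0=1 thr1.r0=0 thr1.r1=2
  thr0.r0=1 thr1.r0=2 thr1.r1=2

missing: thr0.r0=1 thr1.r0=0 thr1.r1=0

outcome vector order: (thr0.r0,thr1.r0,thr1.r1)
[PSO] allowed = {000 002 022 100 102 122}
PSO∖claimed = {100}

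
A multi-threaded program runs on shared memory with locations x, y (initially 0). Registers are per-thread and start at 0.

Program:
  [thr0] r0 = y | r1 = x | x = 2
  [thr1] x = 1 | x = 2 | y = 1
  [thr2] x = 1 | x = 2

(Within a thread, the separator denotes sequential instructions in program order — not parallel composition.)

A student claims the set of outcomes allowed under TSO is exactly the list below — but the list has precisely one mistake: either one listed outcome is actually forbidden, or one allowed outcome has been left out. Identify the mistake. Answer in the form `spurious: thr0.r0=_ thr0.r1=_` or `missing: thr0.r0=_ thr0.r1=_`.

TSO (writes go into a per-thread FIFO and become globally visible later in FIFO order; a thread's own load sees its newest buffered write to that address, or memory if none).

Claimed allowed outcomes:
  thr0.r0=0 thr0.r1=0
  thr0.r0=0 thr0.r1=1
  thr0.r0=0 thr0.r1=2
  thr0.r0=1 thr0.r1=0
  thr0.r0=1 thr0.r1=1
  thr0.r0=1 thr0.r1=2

outcome vector order: (thr0.r0,thr0.r1)
under TSO → 0/0; 0/1; 0/2; 1/1; 1/2
claimed∖TSO = {1/0}

spurious: thr0.r0=1 thr0.r1=0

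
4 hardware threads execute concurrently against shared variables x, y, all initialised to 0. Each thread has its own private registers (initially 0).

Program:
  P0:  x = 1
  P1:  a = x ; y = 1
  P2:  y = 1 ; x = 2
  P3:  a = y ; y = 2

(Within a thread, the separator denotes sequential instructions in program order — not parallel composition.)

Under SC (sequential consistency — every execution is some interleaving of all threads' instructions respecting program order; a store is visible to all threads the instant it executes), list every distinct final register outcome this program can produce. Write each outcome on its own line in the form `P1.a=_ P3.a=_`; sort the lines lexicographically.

outcome vector order: (P1.a,P3.a)
|SC outcomes| = 6

P1.a=0 P3.a=0
P1.a=0 P3.a=1
P1.a=1 P3.a=0
P1.a=1 P3.a=1
P1.a=2 P3.a=0
P1.a=2 P3.a=1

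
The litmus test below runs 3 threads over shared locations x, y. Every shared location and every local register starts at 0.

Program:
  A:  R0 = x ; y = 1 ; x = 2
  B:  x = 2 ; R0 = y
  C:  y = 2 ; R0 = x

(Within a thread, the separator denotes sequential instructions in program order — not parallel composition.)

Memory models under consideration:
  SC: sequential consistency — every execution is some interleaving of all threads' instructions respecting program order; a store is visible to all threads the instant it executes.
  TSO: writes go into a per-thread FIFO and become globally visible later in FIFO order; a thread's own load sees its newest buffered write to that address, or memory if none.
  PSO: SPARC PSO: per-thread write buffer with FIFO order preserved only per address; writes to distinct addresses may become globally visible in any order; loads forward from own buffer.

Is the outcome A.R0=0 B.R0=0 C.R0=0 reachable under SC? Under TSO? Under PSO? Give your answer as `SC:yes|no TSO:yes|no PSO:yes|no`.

SC:no TSO:yes PSO:yes

outcome vector order: (A.R0,B.R0,C.R0)
SC (10): (0,0,2), (0,1,0), (0,1,2), (0,2,0), (0,2,2), (2,0,2), (2,1,0), (2,1,2), (2,2,0), (2,2,2)
TSO (12): (0,0,0), (0,0,2), (0,1,0), (0,1,2), (0,2,0), (0,2,2), (2,0,0), (2,0,2), (2,1,0), (2,1,2), (2,2,0), (2,2,2)
PSO (12): (0,0,0), (0,0,2), (0,1,0), (0,1,2), (0,2,0), (0,2,2), (2,0,0), (2,0,2), (2,1,0), (2,1,2), (2,2,0), (2,2,2)
target (0,0,0) ∈ {TSO,PSO}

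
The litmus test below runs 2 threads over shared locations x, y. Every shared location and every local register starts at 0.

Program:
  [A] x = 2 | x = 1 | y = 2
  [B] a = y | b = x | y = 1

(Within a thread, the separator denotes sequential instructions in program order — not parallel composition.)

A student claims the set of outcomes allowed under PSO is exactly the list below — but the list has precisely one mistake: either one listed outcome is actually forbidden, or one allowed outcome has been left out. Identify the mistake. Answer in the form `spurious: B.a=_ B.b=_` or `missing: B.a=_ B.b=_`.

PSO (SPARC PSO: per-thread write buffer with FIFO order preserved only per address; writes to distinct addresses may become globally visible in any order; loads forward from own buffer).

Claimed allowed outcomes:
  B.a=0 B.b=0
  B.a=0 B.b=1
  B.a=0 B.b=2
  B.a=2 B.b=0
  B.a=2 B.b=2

missing: B.a=2 B.b=1

outcome vector order: (B.a,B.b)
[PSO] allowed = {(0,0), (0,1), (0,2), (2,0), (2,1), (2,2)}
PSO∖claimed = {(2,1)}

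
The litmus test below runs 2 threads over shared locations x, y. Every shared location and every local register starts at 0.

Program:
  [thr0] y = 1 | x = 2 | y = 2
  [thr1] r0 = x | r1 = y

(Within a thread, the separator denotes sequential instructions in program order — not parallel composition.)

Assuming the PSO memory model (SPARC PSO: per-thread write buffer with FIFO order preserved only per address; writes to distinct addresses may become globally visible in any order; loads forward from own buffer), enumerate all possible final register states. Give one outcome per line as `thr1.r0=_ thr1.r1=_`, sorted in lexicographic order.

thr1.r0=0 thr1.r1=0
thr1.r0=0 thr1.r1=1
thr1.r0=0 thr1.r1=2
thr1.r0=2 thr1.r1=0
thr1.r0=2 thr1.r1=1
thr1.r0=2 thr1.r1=2

outcome vector order: (thr1.r0,thr1.r1)
|PSO outcomes| = 6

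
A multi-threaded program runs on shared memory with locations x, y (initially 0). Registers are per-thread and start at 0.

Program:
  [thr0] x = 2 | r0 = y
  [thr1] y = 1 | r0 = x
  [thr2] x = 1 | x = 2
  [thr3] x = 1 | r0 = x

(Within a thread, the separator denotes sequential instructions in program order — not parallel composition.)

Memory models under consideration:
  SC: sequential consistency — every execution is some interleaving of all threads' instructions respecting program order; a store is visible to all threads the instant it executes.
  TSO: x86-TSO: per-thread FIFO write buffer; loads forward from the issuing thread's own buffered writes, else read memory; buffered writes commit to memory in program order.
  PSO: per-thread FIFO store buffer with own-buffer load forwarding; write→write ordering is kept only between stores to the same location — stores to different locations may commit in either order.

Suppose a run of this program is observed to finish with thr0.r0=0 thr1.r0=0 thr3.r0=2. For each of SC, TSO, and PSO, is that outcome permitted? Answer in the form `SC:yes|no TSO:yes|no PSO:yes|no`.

SC:no TSO:yes PSO:yes

outcome vector order: (thr0.r0,thr1.r0,thr3.r0)
SC: 10 outcomes — {(0,1,1) (0,1,2) (0,2,1) (0,2,2) (1,0,1) (1,0,2) (1,1,1) (1,1,2) (1,2,1) (1,2,2)}
TSO: 12 outcomes — {(0,0,1) (0,0,2) (0,1,1) (0,1,2) (0,2,1) (0,2,2) (1,0,1) (1,0,2) (1,1,1) (1,1,2) (1,2,1) (1,2,2)}
PSO: 12 outcomes — {(0,0,1) (0,0,2) (0,1,1) (0,1,2) (0,2,1) (0,2,2) (1,0,1) (1,0,2) (1,1,1) (1,1,2) (1,2,1) (1,2,2)}
target (0,0,2) ∈ {TSO,PSO}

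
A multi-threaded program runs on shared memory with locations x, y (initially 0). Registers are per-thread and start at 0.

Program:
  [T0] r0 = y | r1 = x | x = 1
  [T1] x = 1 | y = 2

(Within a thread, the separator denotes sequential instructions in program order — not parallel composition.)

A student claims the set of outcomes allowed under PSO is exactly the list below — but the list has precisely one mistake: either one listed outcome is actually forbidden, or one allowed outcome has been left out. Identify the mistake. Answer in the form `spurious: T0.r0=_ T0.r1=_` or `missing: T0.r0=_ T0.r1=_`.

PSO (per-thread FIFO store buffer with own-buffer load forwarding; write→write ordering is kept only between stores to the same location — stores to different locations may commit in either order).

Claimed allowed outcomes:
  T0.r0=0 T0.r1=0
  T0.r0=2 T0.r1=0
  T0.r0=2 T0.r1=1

missing: T0.r0=0 T0.r1=1

outcome vector order: (T0.r0,T0.r1)
[PSO] allowed = {<0 0> <0 1> <2 0> <2 1>}
PSO∖claimed = {<0 1>}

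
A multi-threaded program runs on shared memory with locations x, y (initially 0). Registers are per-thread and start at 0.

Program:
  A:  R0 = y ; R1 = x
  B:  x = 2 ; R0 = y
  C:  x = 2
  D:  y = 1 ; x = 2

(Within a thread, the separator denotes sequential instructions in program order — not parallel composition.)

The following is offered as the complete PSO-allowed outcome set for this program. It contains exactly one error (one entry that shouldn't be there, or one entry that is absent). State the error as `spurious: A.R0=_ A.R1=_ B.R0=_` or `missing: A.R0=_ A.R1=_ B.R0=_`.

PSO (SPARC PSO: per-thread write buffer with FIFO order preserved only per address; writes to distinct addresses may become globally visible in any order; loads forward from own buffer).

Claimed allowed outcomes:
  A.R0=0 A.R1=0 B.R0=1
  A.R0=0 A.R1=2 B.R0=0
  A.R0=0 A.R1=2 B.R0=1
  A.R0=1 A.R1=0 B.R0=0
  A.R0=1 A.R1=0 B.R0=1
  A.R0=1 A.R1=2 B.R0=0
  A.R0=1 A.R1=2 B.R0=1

outcome vector order: (A.R0,A.R1,B.R0)
under PSO → (0,0,0) (0,0,1) (0,2,0) (0,2,1) (1,0,0) (1,0,1) (1,2,0) (1,2,1)
PSO∖claimed = {(0,0,0)}

missing: A.R0=0 A.R1=0 B.R0=0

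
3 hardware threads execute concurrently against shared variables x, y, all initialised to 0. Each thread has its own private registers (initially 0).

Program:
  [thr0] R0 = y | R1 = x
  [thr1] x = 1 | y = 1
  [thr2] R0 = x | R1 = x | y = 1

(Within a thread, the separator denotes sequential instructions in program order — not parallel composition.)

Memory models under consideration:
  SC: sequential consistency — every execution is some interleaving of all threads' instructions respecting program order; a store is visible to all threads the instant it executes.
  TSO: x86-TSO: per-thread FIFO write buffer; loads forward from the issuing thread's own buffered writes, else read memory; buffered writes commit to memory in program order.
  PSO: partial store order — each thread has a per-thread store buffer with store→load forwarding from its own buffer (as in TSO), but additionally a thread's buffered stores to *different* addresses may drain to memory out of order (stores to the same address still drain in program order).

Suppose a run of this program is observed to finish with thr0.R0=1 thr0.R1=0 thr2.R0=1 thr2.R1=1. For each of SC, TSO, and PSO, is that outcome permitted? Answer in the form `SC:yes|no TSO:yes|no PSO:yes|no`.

outcome vector order: (thr0.R0,thr0.R1,thr2.R0,thr2.R1)
SC (10): 0000 0001 0011 0100 0101 0111 1000 1100 1101 1111
TSO (10): 0000 0001 0011 0100 0101 0111 1000 1100 1101 1111
PSO (12): 0000 0001 0011 0100 0101 0111 1000 1001 1011 1100 1101 1111
target 1011 ∈ {PSO}

SC:no TSO:no PSO:yes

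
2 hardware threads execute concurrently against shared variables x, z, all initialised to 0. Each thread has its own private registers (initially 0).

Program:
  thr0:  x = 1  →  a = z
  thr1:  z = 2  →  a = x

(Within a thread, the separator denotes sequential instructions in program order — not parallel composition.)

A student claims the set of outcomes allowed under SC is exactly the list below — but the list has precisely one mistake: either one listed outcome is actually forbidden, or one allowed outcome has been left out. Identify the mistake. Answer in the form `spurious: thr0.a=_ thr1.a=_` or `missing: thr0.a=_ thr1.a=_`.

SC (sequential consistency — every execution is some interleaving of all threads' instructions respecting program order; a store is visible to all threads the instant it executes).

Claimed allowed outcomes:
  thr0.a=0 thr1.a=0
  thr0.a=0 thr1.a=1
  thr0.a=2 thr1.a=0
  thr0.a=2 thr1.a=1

spurious: thr0.a=0 thr1.a=0

outcome vector order: (thr0.a,thr1.a)
SC: 3 outcomes — {0/1, 2/0, 2/1}
claimed∖SC = {0/0}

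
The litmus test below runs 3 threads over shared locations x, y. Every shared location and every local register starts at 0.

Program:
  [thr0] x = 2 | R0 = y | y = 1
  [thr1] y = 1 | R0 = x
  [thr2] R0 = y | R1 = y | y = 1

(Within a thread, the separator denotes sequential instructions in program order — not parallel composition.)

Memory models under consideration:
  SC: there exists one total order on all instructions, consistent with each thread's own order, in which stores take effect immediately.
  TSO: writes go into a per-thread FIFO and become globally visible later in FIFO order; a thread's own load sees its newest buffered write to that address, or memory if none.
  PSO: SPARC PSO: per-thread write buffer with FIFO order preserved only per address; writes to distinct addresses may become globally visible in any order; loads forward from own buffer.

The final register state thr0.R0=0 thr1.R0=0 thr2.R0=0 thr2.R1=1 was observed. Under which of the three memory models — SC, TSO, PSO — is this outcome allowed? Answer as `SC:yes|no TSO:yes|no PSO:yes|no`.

outcome vector order: (thr0.R0,thr1.R0,thr2.R0,thr2.R1)
SC (9): <0 2 0 0> <0 2 0 1> <0 2 1 1> <1 0 0 0> <1 0 0 1> <1 0 1 1> <1 2 0 0> <1 2 0 1> <1 2 1 1>
TSO (12): <0 0 0 0> <0 0 0 1> <0 0 1 1> <0 2 0 0> <0 2 0 1> <0 2 1 1> <1 0 0 0> <1 0 0 1> <1 0 1 1> <1 2 0 0> <1 2 0 1> <1 2 1 1>
PSO (12): <0 0 0 0> <0 0 0 1> <0 0 1 1> <0 2 0 0> <0 2 0 1> <0 2 1 1> <1 0 0 0> <1 0 0 1> <1 0 1 1> <1 2 0 0> <1 2 0 1> <1 2 1 1>
target <0 0 0 1> ∈ {TSO,PSO}

SC:no TSO:yes PSO:yes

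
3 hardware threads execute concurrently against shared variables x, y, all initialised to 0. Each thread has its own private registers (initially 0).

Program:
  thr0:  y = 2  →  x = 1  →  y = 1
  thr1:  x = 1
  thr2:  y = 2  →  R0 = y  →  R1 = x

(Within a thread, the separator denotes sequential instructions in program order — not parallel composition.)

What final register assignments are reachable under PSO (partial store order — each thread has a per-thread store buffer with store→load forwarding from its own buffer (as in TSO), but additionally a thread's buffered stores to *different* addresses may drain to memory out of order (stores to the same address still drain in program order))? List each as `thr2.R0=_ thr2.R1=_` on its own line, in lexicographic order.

outcome vector order: (thr2.R0,thr2.R1)
|PSO outcomes| = 4

thr2.R0=1 thr2.R1=0
thr2.R0=1 thr2.R1=1
thr2.R0=2 thr2.R1=0
thr2.R0=2 thr2.R1=1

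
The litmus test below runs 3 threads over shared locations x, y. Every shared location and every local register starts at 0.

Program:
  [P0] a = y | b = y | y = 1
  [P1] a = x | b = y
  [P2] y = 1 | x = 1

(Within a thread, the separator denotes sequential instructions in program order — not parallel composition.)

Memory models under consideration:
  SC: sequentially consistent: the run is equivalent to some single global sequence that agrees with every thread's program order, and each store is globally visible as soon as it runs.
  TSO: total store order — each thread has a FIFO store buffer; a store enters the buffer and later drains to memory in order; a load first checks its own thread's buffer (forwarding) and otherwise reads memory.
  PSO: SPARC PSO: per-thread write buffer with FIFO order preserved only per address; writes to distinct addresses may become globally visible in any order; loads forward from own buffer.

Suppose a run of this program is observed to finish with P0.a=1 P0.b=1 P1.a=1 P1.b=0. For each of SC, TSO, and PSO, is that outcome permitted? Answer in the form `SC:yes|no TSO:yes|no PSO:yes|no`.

outcome vector order: (P0.a,P0.b,P1.a,P1.b)
SC: 9 outcomes — {0000 0001 0011 0100 0101 0111 1100 1101 1111}
TSO: 9 outcomes — {0000 0001 0011 0100 0101 0111 1100 1101 1111}
PSO: 12 outcomes — {0000 0001 0010 0011 0100 0101 0110 0111 1100 1101 1110 1111}
target 1110 ∈ {PSO}

SC:no TSO:no PSO:yes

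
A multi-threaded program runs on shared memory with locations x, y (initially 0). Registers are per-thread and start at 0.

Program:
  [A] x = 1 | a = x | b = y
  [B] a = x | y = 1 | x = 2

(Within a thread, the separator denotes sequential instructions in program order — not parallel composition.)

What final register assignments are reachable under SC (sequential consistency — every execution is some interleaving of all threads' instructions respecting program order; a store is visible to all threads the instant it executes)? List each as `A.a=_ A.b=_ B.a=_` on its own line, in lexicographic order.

outcome vector order: (A.a,A.b,B.a)
|SC outcomes| = 6

A.a=1 A.b=0 B.a=0
A.a=1 A.b=0 B.a=1
A.a=1 A.b=1 B.a=0
A.a=1 A.b=1 B.a=1
A.a=2 A.b=1 B.a=0
A.a=2 A.b=1 B.a=1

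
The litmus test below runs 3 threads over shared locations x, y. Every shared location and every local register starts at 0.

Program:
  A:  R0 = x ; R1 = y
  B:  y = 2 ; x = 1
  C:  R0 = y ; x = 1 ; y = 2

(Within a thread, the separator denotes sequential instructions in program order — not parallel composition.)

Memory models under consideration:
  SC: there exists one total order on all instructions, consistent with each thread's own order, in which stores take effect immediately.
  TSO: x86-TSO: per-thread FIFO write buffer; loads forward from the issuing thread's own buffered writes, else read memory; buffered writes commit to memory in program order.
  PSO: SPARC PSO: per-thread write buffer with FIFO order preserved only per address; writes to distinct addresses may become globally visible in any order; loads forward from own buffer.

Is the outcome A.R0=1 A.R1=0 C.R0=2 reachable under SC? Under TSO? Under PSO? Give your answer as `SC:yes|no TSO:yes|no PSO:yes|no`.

outcome vector order: (A.R0,A.R1,C.R0)
SC (7): <0 0 0>; <0 0 2>; <0 2 0>; <0 2 2>; <1 0 0>; <1 2 0>; <1 2 2>
TSO (7): <0 0 0>; <0 0 2>; <0 2 0>; <0 2 2>; <1 0 0>; <1 2 0>; <1 2 2>
PSO (8): <0 0 0>; <0 0 2>; <0 2 0>; <0 2 2>; <1 0 0>; <1 0 2>; <1 2 0>; <1 2 2>
target <1 0 2> ∈ {PSO}

SC:no TSO:no PSO:yes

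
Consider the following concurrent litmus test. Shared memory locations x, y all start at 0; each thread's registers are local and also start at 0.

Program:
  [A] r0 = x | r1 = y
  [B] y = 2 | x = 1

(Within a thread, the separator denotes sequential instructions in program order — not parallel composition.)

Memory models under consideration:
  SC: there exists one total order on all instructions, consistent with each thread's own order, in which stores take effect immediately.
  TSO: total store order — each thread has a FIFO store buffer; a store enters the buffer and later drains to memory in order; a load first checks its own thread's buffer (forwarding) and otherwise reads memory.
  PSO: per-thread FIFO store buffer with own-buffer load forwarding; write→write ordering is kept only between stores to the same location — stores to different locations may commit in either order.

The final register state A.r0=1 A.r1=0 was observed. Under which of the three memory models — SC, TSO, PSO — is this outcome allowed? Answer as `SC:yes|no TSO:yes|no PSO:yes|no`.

outcome vector order: (A.r0,A.r1)
SC: 3 outcomes — {(0,0), (0,2), (1,2)}
TSO: 3 outcomes — {(0,0), (0,2), (1,2)}
PSO: 4 outcomes — {(0,0), (0,2), (1,0), (1,2)}
target (1,0) ∈ {PSO}

SC:no TSO:no PSO:yes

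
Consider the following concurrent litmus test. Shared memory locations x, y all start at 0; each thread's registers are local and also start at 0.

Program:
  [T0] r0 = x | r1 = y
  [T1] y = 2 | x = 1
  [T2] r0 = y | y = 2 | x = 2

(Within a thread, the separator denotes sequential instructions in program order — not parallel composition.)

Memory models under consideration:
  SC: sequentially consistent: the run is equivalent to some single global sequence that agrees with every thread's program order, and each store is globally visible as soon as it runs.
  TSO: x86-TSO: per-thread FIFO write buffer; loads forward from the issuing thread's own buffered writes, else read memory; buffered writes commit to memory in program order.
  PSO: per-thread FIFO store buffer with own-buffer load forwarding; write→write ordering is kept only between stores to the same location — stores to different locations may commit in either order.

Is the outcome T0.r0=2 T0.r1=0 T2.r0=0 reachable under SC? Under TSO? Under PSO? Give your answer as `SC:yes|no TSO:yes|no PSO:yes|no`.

SC:no TSO:no PSO:yes

outcome vector order: (T0.r0,T0.r1,T2.r0)
[SC] allowed = {000; 002; 020; 022; 120; 122; 220; 222}
[TSO] allowed = {000; 002; 020; 022; 120; 122; 220; 222}
[PSO] allowed = {000; 002; 020; 022; 100; 102; 120; 122; 200; 220; 222}
target 200 ∈ {PSO}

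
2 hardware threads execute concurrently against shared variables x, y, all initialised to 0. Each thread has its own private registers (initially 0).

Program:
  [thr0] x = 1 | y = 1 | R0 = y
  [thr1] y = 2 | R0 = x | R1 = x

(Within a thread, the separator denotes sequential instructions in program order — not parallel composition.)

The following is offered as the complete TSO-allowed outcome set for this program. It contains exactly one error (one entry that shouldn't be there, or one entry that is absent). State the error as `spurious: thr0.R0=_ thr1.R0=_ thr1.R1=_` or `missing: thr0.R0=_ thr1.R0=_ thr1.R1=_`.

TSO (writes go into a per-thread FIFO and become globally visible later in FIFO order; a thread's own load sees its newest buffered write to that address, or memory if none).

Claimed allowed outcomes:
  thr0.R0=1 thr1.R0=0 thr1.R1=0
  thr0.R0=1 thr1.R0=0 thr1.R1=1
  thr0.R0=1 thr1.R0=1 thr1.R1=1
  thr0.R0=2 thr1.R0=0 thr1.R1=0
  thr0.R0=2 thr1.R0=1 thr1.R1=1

outcome vector order: (thr0.R0,thr1.R0,thr1.R1)
under TSO → <1 0 0>; <1 0 1>; <1 1 1>; <2 0 0>; <2 0 1>; <2 1 1>
TSO∖claimed = {<2 0 1>}

missing: thr0.R0=2 thr1.R0=0 thr1.R1=1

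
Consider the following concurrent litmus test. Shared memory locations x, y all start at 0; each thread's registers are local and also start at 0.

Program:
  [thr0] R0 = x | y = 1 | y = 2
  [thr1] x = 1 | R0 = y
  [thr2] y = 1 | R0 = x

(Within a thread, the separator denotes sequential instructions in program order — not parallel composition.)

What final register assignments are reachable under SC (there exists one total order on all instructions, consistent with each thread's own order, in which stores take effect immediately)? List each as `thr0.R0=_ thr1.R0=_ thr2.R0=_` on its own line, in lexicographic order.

outcome vector order: (thr0.R0,thr1.R0,thr2.R0)
|SC outcomes| = 10

thr0.R0=0 thr1.R0=0 thr2.R0=1
thr0.R0=0 thr1.R0=1 thr2.R0=0
thr0.R0=0 thr1.R0=1 thr2.R0=1
thr0.R0=0 thr1.R0=2 thr2.R0=0
thr0.R0=0 thr1.R0=2 thr2.R0=1
thr0.R0=1 thr1.R0=0 thr2.R0=1
thr0.R0=1 thr1.R0=1 thr2.R0=0
thr0.R0=1 thr1.R0=1 thr2.R0=1
thr0.R0=1 thr1.R0=2 thr2.R0=0
thr0.R0=1 thr1.R0=2 thr2.R0=1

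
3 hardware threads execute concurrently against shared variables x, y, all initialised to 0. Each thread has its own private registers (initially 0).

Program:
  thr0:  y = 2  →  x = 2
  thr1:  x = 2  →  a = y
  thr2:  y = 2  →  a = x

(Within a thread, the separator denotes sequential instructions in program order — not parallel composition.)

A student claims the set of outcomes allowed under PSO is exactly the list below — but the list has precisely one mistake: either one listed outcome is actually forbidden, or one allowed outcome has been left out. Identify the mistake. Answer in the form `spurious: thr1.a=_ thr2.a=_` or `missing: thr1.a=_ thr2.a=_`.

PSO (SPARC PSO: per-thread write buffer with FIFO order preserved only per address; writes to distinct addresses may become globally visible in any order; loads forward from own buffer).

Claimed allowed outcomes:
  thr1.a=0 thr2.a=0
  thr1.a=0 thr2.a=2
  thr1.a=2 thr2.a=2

missing: thr1.a=2 thr2.a=0

outcome vector order: (thr1.a,thr2.a)
PSO: 4 outcomes — {(0,0), (0,2), (2,0), (2,2)}
PSO∖claimed = {(2,0)}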